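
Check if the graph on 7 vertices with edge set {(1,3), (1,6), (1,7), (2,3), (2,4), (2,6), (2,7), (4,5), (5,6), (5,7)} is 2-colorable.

Step 1: Attempt 2-coloring using BFS:
  Start at vertex 1, assign color 0
  Color vertex 3 with color 1 (neighbor of 1)
  Color vertex 6 with color 1 (neighbor of 1)
  Color vertex 7 with color 1 (neighbor of 1)
  Color vertex 2 with color 0 (neighbor of 3)
  Color vertex 5 with color 0 (neighbor of 6)
  Color vertex 4 with color 1 (neighbor of 2)

Step 2: 2-coloring succeeded. No conflicts found.
  Set A (color 0): {1, 2, 5}
  Set B (color 1): {3, 4, 6, 7}

The graph is bipartite with partition {1, 2, 5}, {3, 4, 6, 7}.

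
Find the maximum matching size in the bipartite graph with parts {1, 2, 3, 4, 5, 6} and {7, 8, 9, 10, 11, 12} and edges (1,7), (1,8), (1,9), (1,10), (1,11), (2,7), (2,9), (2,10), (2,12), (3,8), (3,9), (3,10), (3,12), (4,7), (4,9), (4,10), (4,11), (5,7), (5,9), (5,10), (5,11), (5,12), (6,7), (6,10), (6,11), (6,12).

Step 1: List the neighbors of each left vertex:
  1: 7, 8, 9, 10, 11
  2: 7, 9, 10, 12
  3: 8, 9, 10, 12
  4: 7, 9, 10, 11
  5: 7, 9, 10, 11, 12
  6: 7, 10, 11, 12

Step 2: Greedily match left vertices, then look for augmenting paths:
  Match 1 -- 7
  Match 2 -- 9
  Match 3 -- 8
  Match 4 -- 10
  Match 5 -- 11
  Match 6 -- 12
  No augmenting path remains.

Step 3: Verify this is maximum:
  Matching size 6 = min(|L|, |R|) = min(6, 6), which is an upper bound, so this matching is maximum.

Maximum matching: {(1,7), (2,9), (3,8), (4,10), (5,11), (6,12)}
Size: 6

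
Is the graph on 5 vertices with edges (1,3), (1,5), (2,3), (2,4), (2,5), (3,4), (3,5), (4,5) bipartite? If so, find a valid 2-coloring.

Step 1: Attempt 2-coloring using BFS:
  Start at vertex 1, assign color 0
  Color vertex 3 with color 1 (neighbor of 1)
  Color vertex 5 with color 1 (neighbor of 1)
  Color vertex 2 with color 0 (neighbor of 3)
  Color vertex 4 with color 0 (neighbor of 3)

Step 2: Conflict found! Vertices 3 and 5 are adjacent but have the same color.
This means the graph contains an odd cycle.

The graph is NOT bipartite.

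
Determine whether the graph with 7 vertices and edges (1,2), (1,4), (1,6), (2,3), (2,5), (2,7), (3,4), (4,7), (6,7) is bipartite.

Step 1: Attempt 2-coloring using BFS:
  Start at vertex 1, assign color 0
  Color vertex 2 with color 1 (neighbor of 1)
  Color vertex 4 with color 1 (neighbor of 1)
  Color vertex 6 with color 1 (neighbor of 1)
  Color vertex 3 with color 0 (neighbor of 2)
  Color vertex 5 with color 0 (neighbor of 2)
  Color vertex 7 with color 0 (neighbor of 2)

Step 2: 2-coloring succeeded. No conflicts found.
  Set A (color 0): {1, 3, 5, 7}
  Set B (color 1): {2, 4, 6}

The graph is bipartite with partition {1, 3, 5, 7}, {2, 4, 6}.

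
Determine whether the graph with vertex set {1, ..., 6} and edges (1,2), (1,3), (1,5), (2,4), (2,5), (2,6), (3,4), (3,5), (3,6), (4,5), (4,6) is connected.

Step 1: Build adjacency list from edges:
  1: 2, 3, 5
  2: 1, 4, 5, 6
  3: 1, 4, 5, 6
  4: 2, 3, 5, 6
  5: 1, 2, 3, 4
  6: 2, 3, 4

Step 2: Run BFS/DFS from vertex 1:
  Visited: {1, 2, 3, 5, 4, 6}
  Reached 6 of 6 vertices

Step 3: All 6 vertices reached from vertex 1, so the graph is connected.
Answer: Yes, the graph is connected.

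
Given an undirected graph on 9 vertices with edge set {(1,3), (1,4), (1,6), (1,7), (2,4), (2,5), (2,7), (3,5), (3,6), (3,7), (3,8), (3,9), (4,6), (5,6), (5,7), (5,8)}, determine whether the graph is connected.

Step 1: Build adjacency list from edges:
  1: 3, 4, 6, 7
  2: 4, 5, 7
  3: 1, 5, 6, 7, 8, 9
  4: 1, 2, 6
  5: 2, 3, 6, 7, 8
  6: 1, 3, 4, 5
  7: 1, 2, 3, 5
  8: 3, 5
  9: 3

Step 2: Run BFS/DFS from vertex 1:
  Visited: {1, 3, 4, 6, 7, 5, 8, 9, 2}
  Reached 9 of 9 vertices

Step 3: All 9 vertices reached from vertex 1, so the graph is connected.
Answer: Yes, the graph is connected.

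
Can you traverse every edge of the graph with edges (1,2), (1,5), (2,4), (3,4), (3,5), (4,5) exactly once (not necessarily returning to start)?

Step 1: Find the degree of each vertex:
  deg(1) = 2
  deg(2) = 2
  deg(3) = 2
  deg(4) = 3
  deg(5) = 3

Step 2: Count vertices with odd degree:
  Odd-degree vertices: 4, 5 (2 total)

Step 3: Apply Euler's theorem:
  - Eulerian circuit exists iff graph is connected and all vertices have even degree
  - Eulerian path exists iff graph is connected and has 0 or 2 odd-degree vertices

Graph is connected with exactly 2 odd-degree vertices (4, 5).
Eulerian path exists (starting and ending at the odd-degree vertices), but no Eulerian circuit.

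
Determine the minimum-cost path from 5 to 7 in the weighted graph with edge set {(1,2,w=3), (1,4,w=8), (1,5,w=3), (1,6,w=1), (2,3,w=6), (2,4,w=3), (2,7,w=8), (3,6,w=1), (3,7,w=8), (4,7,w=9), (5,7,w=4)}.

Step 1: Build adjacency list with weights:
  1: 2(w=3), 4(w=8), 5(w=3), 6(w=1)
  2: 1(w=3), 3(w=6), 4(w=3), 7(w=8)
  3: 2(w=6), 6(w=1), 7(w=8)
  4: 1(w=8), 2(w=3), 7(w=9)
  5: 1(w=3), 7(w=4)
  6: 1(w=1), 3(w=1)
  7: 2(w=8), 3(w=8), 4(w=9), 5(w=4)

Step 2: Apply Dijkstra's algorithm from vertex 5:
  Visit vertex 5 (distance=0)
    Update dist[1] = 3
    Update dist[7] = 4
  Visit vertex 1 (distance=3)
    Update dist[2] = 6
    Update dist[4] = 11
    Update dist[6] = 4
  Visit vertex 6 (distance=4)
    Update dist[3] = 5
  Visit vertex 7 (distance=4)

Step 3: Shortest path: 5 -> 7
Total weight: 4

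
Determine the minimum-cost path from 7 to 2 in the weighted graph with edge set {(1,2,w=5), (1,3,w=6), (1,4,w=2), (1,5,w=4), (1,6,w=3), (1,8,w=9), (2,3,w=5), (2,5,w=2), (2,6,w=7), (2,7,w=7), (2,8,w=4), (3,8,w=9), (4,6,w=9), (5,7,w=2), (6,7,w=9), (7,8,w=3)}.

Step 1: Build adjacency list with weights:
  1: 2(w=5), 3(w=6), 4(w=2), 5(w=4), 6(w=3), 8(w=9)
  2: 1(w=5), 3(w=5), 5(w=2), 6(w=7), 7(w=7), 8(w=4)
  3: 1(w=6), 2(w=5), 8(w=9)
  4: 1(w=2), 6(w=9)
  5: 1(w=4), 2(w=2), 7(w=2)
  6: 1(w=3), 2(w=7), 4(w=9), 7(w=9)
  7: 2(w=7), 5(w=2), 6(w=9), 8(w=3)
  8: 1(w=9), 2(w=4), 3(w=9), 7(w=3)

Step 2: Apply Dijkstra's algorithm from vertex 7:
  Visit vertex 7 (distance=0)
    Update dist[2] = 7
    Update dist[5] = 2
    Update dist[6] = 9
    Update dist[8] = 3
  Visit vertex 5 (distance=2)
    Update dist[1] = 6
    Update dist[2] = 4
  Visit vertex 8 (distance=3)
    Update dist[3] = 12
  Visit vertex 2 (distance=4)
    Update dist[3] = 9

Step 3: Shortest path: 7 -> 5 -> 2
Total weight: 2 + 2 = 4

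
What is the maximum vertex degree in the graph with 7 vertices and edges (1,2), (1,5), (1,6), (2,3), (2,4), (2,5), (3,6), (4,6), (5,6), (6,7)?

Step 1: Count edges incident to each vertex:
  deg(1) = 3 (neighbors: 2, 5, 6)
  deg(2) = 4 (neighbors: 1, 3, 4, 5)
  deg(3) = 2 (neighbors: 2, 6)
  deg(4) = 2 (neighbors: 2, 6)
  deg(5) = 3 (neighbors: 1, 2, 6)
  deg(6) = 5 (neighbors: 1, 3, 4, 5, 7)
  deg(7) = 1 (neighbors: 6)

Step 2: Find maximum:
  max(3, 4, 2, 2, 3, 5, 1) = 5 (vertex 6)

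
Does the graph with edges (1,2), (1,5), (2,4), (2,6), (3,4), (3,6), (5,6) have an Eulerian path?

Step 1: Find the degree of each vertex:
  deg(1) = 2
  deg(2) = 3
  deg(3) = 2
  deg(4) = 2
  deg(5) = 2
  deg(6) = 3

Step 2: Count vertices with odd degree:
  Odd-degree vertices: 2, 6 (2 total)

Step 3: Apply Euler's theorem:
  - Eulerian circuit exists iff graph is connected and all vertices have even degree
  - Eulerian path exists iff graph is connected and has 0 or 2 odd-degree vertices

Graph is connected with exactly 2 odd-degree vertices (2, 6).
Eulerian path exists (starting and ending at the odd-degree vertices), but no Eulerian circuit.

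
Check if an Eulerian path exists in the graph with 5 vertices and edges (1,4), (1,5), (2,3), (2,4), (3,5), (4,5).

Step 1: Find the degree of each vertex:
  deg(1) = 2
  deg(2) = 2
  deg(3) = 2
  deg(4) = 3
  deg(5) = 3

Step 2: Count vertices with odd degree:
  Odd-degree vertices: 4, 5 (2 total)

Step 3: Apply Euler's theorem:
  - Eulerian circuit exists iff graph is connected and all vertices have even degree
  - Eulerian path exists iff graph is connected and has 0 or 2 odd-degree vertices

Graph is connected with exactly 2 odd-degree vertices (4, 5).
Eulerian path exists (starting and ending at the odd-degree vertices), but no Eulerian circuit.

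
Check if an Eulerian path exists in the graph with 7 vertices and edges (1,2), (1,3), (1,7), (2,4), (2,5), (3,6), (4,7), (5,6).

Step 1: Find the degree of each vertex:
  deg(1) = 3
  deg(2) = 3
  deg(3) = 2
  deg(4) = 2
  deg(5) = 2
  deg(6) = 2
  deg(7) = 2

Step 2: Count vertices with odd degree:
  Odd-degree vertices: 1, 2 (2 total)

Step 3: Apply Euler's theorem:
  - Eulerian circuit exists iff graph is connected and all vertices have even degree
  - Eulerian path exists iff graph is connected and has 0 or 2 odd-degree vertices

Graph is connected with exactly 2 odd-degree vertices (1, 2).
Eulerian path exists (starting and ending at the odd-degree vertices), but no Eulerian circuit.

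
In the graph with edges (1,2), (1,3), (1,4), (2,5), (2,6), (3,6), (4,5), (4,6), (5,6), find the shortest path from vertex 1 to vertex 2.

Step 1: Build adjacency list:
  1: 2, 3, 4
  2: 1, 5, 6
  3: 1, 6
  4: 1, 5, 6
  5: 2, 4, 6
  6: 2, 3, 4, 5

Step 2: BFS from vertex 1 to find shortest path to 2:
  vertex 2 reached at distance 1

Step 3: Shortest path: 1 -> 2
Path length: 1 edge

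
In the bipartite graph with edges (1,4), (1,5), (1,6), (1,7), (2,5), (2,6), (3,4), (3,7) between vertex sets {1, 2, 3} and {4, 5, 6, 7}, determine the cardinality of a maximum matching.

Step 1: List the neighbors of each left vertex:
  1: 4, 5, 6, 7
  2: 5, 6
  3: 4, 7

Step 2: Greedily match left vertices, then look for augmenting paths:
  Match 1 -- 4
  Match 2 -- 5
  Match 3 -- 7
  No augmenting path remains.

Step 3: Verify this is maximum:
  Matching size 3 = min(|L|, |R|) = min(3, 4), which is an upper bound, so this matching is maximum.

Maximum matching: {(1,4), (2,5), (3,7)}
Size: 3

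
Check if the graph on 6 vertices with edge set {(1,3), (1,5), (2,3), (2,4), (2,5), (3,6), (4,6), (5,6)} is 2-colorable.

Step 1: Attempt 2-coloring using BFS:
  Start at vertex 1, assign color 0
  Color vertex 3 with color 1 (neighbor of 1)
  Color vertex 5 with color 1 (neighbor of 1)
  Color vertex 2 with color 0 (neighbor of 3)
  Color vertex 6 with color 0 (neighbor of 3)
  Color vertex 4 with color 1 (neighbor of 2)

Step 2: 2-coloring succeeded. No conflicts found.
  Set A (color 0): {1, 2, 6}
  Set B (color 1): {3, 4, 5}

The graph is bipartite with partition {1, 2, 6}, {3, 4, 5}.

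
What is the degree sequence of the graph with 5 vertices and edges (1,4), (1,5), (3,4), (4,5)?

Step 1: Count edges incident to each vertex:
  deg(1) = 2 (neighbors: 4, 5)
  deg(2) = 0 (neighbors: none)
  deg(3) = 1 (neighbors: 4)
  deg(4) = 3 (neighbors: 1, 3, 5)
  deg(5) = 2 (neighbors: 1, 4)

Step 2: Sort degrees in non-increasing order:
  Degrees: [2, 0, 1, 3, 2] -> sorted: [3, 2, 2, 1, 0]

Degree sequence: [3, 2, 2, 1, 0]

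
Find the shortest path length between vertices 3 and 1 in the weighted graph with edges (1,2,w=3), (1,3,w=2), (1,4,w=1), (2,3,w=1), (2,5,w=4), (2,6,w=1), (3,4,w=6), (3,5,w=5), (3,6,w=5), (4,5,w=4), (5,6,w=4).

Step 1: Build adjacency list with weights:
  1: 2(w=3), 3(w=2), 4(w=1)
  2: 1(w=3), 3(w=1), 5(w=4), 6(w=1)
  3: 1(w=2), 2(w=1), 4(w=6), 5(w=5), 6(w=5)
  4: 1(w=1), 3(w=6), 5(w=4)
  5: 2(w=4), 3(w=5), 4(w=4), 6(w=4)
  6: 2(w=1), 3(w=5), 5(w=4)

Step 2: Apply Dijkstra's algorithm from vertex 3:
  Visit vertex 3 (distance=0)
    Update dist[1] = 2
    Update dist[2] = 1
    Update dist[4] = 6
    Update dist[5] = 5
    Update dist[6] = 5
  Visit vertex 2 (distance=1)
    Update dist[6] = 2
  Visit vertex 1 (distance=2)
    Update dist[4] = 3

Step 3: Shortest path: 3 -> 1
Total weight: 2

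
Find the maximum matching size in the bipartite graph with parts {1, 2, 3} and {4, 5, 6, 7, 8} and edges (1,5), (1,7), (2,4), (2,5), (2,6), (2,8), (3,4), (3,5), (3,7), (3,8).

Step 1: List the neighbors of each left vertex:
  1: 5, 7
  2: 4, 5, 6, 8
  3: 4, 5, 7, 8

Step 2: Greedily match left vertices, then look for augmenting paths:
  Match 1 -- 5
  Match 2 -- 4
  Match 3 -- 7
  No augmenting path remains.

Step 3: Verify this is maximum:
  Matching size 3 = min(|L|, |R|) = min(3, 5), which is an upper bound, so this matching is maximum.

Maximum matching: {(1,5), (2,4), (3,7)}
Size: 3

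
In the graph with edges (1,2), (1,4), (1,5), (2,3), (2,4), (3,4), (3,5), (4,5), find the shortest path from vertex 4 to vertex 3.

Step 1: Build adjacency list:
  1: 2, 4, 5
  2: 1, 3, 4
  3: 2, 4, 5
  4: 1, 2, 3, 5
  5: 1, 3, 4

Step 2: BFS from vertex 4 to find shortest path to 3:
  vertex 1 reached at distance 1
  vertex 2 reached at distance 1
  vertex 3 reached at distance 1

Step 3: Shortest path: 4 -> 3
Path length: 1 edge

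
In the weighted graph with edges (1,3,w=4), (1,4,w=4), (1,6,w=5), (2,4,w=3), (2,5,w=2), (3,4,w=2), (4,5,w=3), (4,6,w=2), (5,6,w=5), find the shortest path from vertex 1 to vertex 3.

Step 1: Build adjacency list with weights:
  1: 3(w=4), 4(w=4), 6(w=5)
  2: 4(w=3), 5(w=2)
  3: 1(w=4), 4(w=2)
  4: 1(w=4), 2(w=3), 3(w=2), 5(w=3), 6(w=2)
  5: 2(w=2), 4(w=3), 6(w=5)
  6: 1(w=5), 4(w=2), 5(w=5)

Step 2: Apply Dijkstra's algorithm from vertex 1:
  Visit vertex 1 (distance=0)
    Update dist[3] = 4
    Update dist[4] = 4
    Update dist[6] = 5
  Visit vertex 3 (distance=4)

Step 3: Shortest path: 1 -> 3
Total weight: 4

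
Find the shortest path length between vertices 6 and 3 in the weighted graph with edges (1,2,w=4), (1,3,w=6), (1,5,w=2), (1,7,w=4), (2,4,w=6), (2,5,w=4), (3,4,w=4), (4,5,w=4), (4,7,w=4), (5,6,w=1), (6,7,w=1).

Step 1: Build adjacency list with weights:
  1: 2(w=4), 3(w=6), 5(w=2), 7(w=4)
  2: 1(w=4), 4(w=6), 5(w=4)
  3: 1(w=6), 4(w=4)
  4: 2(w=6), 3(w=4), 5(w=4), 7(w=4)
  5: 1(w=2), 2(w=4), 4(w=4), 6(w=1)
  6: 5(w=1), 7(w=1)
  7: 1(w=4), 4(w=4), 6(w=1)

Step 2: Apply Dijkstra's algorithm from vertex 6:
  Visit vertex 6 (distance=0)
    Update dist[5] = 1
    Update dist[7] = 1
  Visit vertex 5 (distance=1)
    Update dist[1] = 3
    Update dist[2] = 5
    Update dist[4] = 5
  Visit vertex 7 (distance=1)
  Visit vertex 1 (distance=3)
    Update dist[3] = 9
  Visit vertex 2 (distance=5)
  Visit vertex 4 (distance=5)
  Visit vertex 3 (distance=9)

Step 3: Shortest path: 6 -> 7 -> 4 -> 3
Total weight: 1 + 4 + 4 = 9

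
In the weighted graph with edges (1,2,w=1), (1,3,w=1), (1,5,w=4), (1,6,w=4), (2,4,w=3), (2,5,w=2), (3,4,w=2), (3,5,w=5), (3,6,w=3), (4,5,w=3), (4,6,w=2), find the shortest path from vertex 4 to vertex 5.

Step 1: Build adjacency list with weights:
  1: 2(w=1), 3(w=1), 5(w=4), 6(w=4)
  2: 1(w=1), 4(w=3), 5(w=2)
  3: 1(w=1), 4(w=2), 5(w=5), 6(w=3)
  4: 2(w=3), 3(w=2), 5(w=3), 6(w=2)
  5: 1(w=4), 2(w=2), 3(w=5), 4(w=3)
  6: 1(w=4), 3(w=3), 4(w=2)

Step 2: Apply Dijkstra's algorithm from vertex 4:
  Visit vertex 4 (distance=0)
    Update dist[2] = 3
    Update dist[3] = 2
    Update dist[5] = 3
    Update dist[6] = 2
  Visit vertex 3 (distance=2)
    Update dist[1] = 3
  Visit vertex 6 (distance=2)
  Visit vertex 1 (distance=3)
  Visit vertex 2 (distance=3)
  Visit vertex 5 (distance=3)

Step 3: Shortest path: 4 -> 5
Total weight: 3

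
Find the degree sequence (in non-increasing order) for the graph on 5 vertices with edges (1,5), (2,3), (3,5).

Step 1: Count edges incident to each vertex:
  deg(1) = 1 (neighbors: 5)
  deg(2) = 1 (neighbors: 3)
  deg(3) = 2 (neighbors: 2, 5)
  deg(4) = 0 (neighbors: none)
  deg(5) = 2 (neighbors: 1, 3)

Step 2: Sort degrees in non-increasing order:
  Degrees: [1, 1, 2, 0, 2] -> sorted: [2, 2, 1, 1, 0]

Degree sequence: [2, 2, 1, 1, 0]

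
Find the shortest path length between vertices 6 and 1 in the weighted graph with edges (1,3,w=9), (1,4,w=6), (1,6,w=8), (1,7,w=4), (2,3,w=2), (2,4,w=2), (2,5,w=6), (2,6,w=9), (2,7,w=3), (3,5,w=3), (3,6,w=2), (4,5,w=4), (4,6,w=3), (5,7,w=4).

Step 1: Build adjacency list with weights:
  1: 3(w=9), 4(w=6), 6(w=8), 7(w=4)
  2: 3(w=2), 4(w=2), 5(w=6), 6(w=9), 7(w=3)
  3: 1(w=9), 2(w=2), 5(w=3), 6(w=2)
  4: 1(w=6), 2(w=2), 5(w=4), 6(w=3)
  5: 2(w=6), 3(w=3), 4(w=4), 7(w=4)
  6: 1(w=8), 2(w=9), 3(w=2), 4(w=3)
  7: 1(w=4), 2(w=3), 5(w=4)

Step 2: Apply Dijkstra's algorithm from vertex 6:
  Visit vertex 6 (distance=0)
    Update dist[1] = 8
    Update dist[2] = 9
    Update dist[3] = 2
    Update dist[4] = 3
  Visit vertex 3 (distance=2)
    Update dist[2] = 4
    Update dist[5] = 5
  Visit vertex 4 (distance=3)
  Visit vertex 2 (distance=4)
    Update dist[7] = 7
  Visit vertex 5 (distance=5)
  Visit vertex 7 (distance=7)
  Visit vertex 1 (distance=8)

Step 3: Shortest path: 6 -> 1
Total weight: 8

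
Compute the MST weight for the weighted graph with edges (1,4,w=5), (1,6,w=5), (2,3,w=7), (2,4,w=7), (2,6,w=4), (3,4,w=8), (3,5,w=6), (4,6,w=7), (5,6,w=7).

Apply Kruskal's algorithm (sort edges by weight, add if no cycle):

Sorted edges by weight:
  (2,6) w=4
  (1,6) w=5
  (1,4) w=5
  (3,5) w=6
  (2,3) w=7
  (2,4) w=7
  (4,6) w=7
  (5,6) w=7
  (3,4) w=8

Add edge (2,6) w=4 -- no cycle. Running total: 4
Add edge (1,6) w=5 -- no cycle. Running total: 9
Add edge (1,4) w=5 -- no cycle. Running total: 14
Add edge (3,5) w=6 -- no cycle. Running total: 20
Add edge (2,3) w=7 -- no cycle. Running total: 27

MST edges: (2,6,w=4), (1,6,w=5), (1,4,w=5), (3,5,w=6), (2,3,w=7)
Total MST weight: 4 + 5 + 5 + 6 + 7 = 27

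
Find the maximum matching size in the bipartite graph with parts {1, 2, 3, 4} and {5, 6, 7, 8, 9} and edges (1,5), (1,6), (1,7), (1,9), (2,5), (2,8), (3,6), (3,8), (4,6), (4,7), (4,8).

Step 1: List the neighbors of each left vertex:
  1: 5, 6, 7, 9
  2: 5, 8
  3: 6, 8
  4: 6, 7, 8

Step 2: Greedily match left vertices, then look for augmenting paths:
  Match 1 -- 5
  Match 2 -- 8
  Match 3 -- 6
  Match 4 -- 7
  No augmenting path remains.

Step 3: Verify this is maximum:
  Matching size 4 = min(|L|, |R|) = min(4, 5), which is an upper bound, so this matching is maximum.

Maximum matching: {(1,5), (2,8), (3,6), (4,7)}
Size: 4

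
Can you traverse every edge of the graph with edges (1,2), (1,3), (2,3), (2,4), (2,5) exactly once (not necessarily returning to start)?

Step 1: Find the degree of each vertex:
  deg(1) = 2
  deg(2) = 4
  deg(3) = 2
  deg(4) = 1
  deg(5) = 1

Step 2: Count vertices with odd degree:
  Odd-degree vertices: 4, 5 (2 total)

Step 3: Apply Euler's theorem:
  - Eulerian circuit exists iff graph is connected and all vertices have even degree
  - Eulerian path exists iff graph is connected and has 0 or 2 odd-degree vertices

Graph is connected with exactly 2 odd-degree vertices (4, 5).
Eulerian path exists (starting and ending at the odd-degree vertices), but no Eulerian circuit.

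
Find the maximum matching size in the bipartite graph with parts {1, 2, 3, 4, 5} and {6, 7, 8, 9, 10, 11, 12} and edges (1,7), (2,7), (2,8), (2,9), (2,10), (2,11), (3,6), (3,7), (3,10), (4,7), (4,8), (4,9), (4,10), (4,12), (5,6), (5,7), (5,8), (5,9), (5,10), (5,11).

Step 1: List the neighbors of each left vertex:
  1: 7
  2: 7, 8, 9, 10, 11
  3: 6, 7, 10
  4: 7, 8, 9, 10, 12
  5: 6, 7, 8, 9, 10, 11

Step 2: Greedily match left vertices, then look for augmenting paths:
  Match 1 -- 7
  Match 2 -- 8
  Match 3 -- 6
  Match 4 -- 9
  Match 5 -- 10
  No augmenting path remains.

Step 3: Verify this is maximum:
  Matching size 5 = min(|L|, |R|) = min(5, 7), which is an upper bound, so this matching is maximum.

Maximum matching: {(1,7), (2,8), (3,6), (4,9), (5,10)}
Size: 5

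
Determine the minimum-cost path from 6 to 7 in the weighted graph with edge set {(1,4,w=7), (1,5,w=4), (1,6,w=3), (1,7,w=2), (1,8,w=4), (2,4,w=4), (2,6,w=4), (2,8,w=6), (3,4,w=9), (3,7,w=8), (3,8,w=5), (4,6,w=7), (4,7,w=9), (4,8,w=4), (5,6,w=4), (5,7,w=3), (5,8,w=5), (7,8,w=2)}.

Step 1: Build adjacency list with weights:
  1: 4(w=7), 5(w=4), 6(w=3), 7(w=2), 8(w=4)
  2: 4(w=4), 6(w=4), 8(w=6)
  3: 4(w=9), 7(w=8), 8(w=5)
  4: 1(w=7), 2(w=4), 3(w=9), 6(w=7), 7(w=9), 8(w=4)
  5: 1(w=4), 6(w=4), 7(w=3), 8(w=5)
  6: 1(w=3), 2(w=4), 4(w=7), 5(w=4)
  7: 1(w=2), 3(w=8), 4(w=9), 5(w=3), 8(w=2)
  8: 1(w=4), 2(w=6), 3(w=5), 4(w=4), 5(w=5), 7(w=2)

Step 2: Apply Dijkstra's algorithm from vertex 6:
  Visit vertex 6 (distance=0)
    Update dist[1] = 3
    Update dist[2] = 4
    Update dist[4] = 7
    Update dist[5] = 4
  Visit vertex 1 (distance=3)
    Update dist[7] = 5
    Update dist[8] = 7
  Visit vertex 2 (distance=4)
  Visit vertex 5 (distance=4)
  Visit vertex 7 (distance=5)
    Update dist[3] = 13

Step 3: Shortest path: 6 -> 1 -> 7
Total weight: 3 + 2 = 5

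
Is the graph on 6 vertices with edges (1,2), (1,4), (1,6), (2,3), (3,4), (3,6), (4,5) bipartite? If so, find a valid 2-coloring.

Step 1: Attempt 2-coloring using BFS:
  Start at vertex 1, assign color 0
  Color vertex 2 with color 1 (neighbor of 1)
  Color vertex 4 with color 1 (neighbor of 1)
  Color vertex 6 with color 1 (neighbor of 1)
  Color vertex 3 with color 0 (neighbor of 2)
  Color vertex 5 with color 0 (neighbor of 4)

Step 2: 2-coloring succeeded. No conflicts found.
  Set A (color 0): {1, 3, 5}
  Set B (color 1): {2, 4, 6}

The graph is bipartite with partition {1, 3, 5}, {2, 4, 6}.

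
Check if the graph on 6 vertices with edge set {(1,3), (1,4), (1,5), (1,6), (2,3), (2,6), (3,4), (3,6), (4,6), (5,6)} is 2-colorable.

Step 1: Attempt 2-coloring using BFS:
  Start at vertex 1, assign color 0
  Color vertex 3 with color 1 (neighbor of 1)
  Color vertex 4 with color 1 (neighbor of 1)
  Color vertex 5 with color 1 (neighbor of 1)
  Color vertex 6 with color 1 (neighbor of 1)
  Color vertex 2 with color 0 (neighbor of 3)

Step 2: Conflict found! Vertices 3 and 4 are adjacent but have the same color.
This means the graph contains an odd cycle.

The graph is NOT bipartite.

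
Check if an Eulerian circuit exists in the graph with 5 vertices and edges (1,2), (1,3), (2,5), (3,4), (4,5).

Step 1: Find the degree of each vertex:
  deg(1) = 2
  deg(2) = 2
  deg(3) = 2
  deg(4) = 2
  deg(5) = 2

Step 2: Count vertices with odd degree:
  All vertices have even degree (0 odd-degree vertices)

Step 3: Apply Euler's theorem:
  - Eulerian circuit exists iff graph is connected and all vertices have even degree
  - Eulerian path exists iff graph is connected and has 0 or 2 odd-degree vertices

Graph is connected with 0 odd-degree vertices.
Both Eulerian circuit and Eulerian path exist.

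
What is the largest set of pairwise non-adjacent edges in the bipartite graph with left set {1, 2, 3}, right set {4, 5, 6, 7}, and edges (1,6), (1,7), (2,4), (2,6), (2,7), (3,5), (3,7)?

Step 1: List the neighbors of each left vertex:
  1: 6, 7
  2: 4, 6, 7
  3: 5, 7

Step 2: Greedily match left vertices, then look for augmenting paths:
  Match 1 -- 6
  Match 2 -- 4
  Match 3 -- 5
  No augmenting path remains.

Step 3: Verify this is maximum:
  Matching size 3 = min(|L|, |R|) = min(3, 4), which is an upper bound, so this matching is maximum.

Maximum matching: {(1,6), (2,4), (3,5)}
Size: 3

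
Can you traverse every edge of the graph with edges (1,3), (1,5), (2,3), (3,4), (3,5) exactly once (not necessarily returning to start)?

Step 1: Find the degree of each vertex:
  deg(1) = 2
  deg(2) = 1
  deg(3) = 4
  deg(4) = 1
  deg(5) = 2

Step 2: Count vertices with odd degree:
  Odd-degree vertices: 2, 4 (2 total)

Step 3: Apply Euler's theorem:
  - Eulerian circuit exists iff graph is connected and all vertices have even degree
  - Eulerian path exists iff graph is connected and has 0 or 2 odd-degree vertices

Graph is connected with exactly 2 odd-degree vertices (2, 4).
Eulerian path exists (starting and ending at the odd-degree vertices), but no Eulerian circuit.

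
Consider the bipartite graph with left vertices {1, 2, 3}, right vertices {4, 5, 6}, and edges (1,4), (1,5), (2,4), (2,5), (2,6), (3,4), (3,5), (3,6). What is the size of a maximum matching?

Step 1: List the neighbors of each left vertex:
  1: 4, 5
  2: 4, 5, 6
  3: 4, 5, 6

Step 2: Greedily match left vertices, then look for augmenting paths:
  Match 1 -- 4
  Match 2 -- 5
  Match 3 -- 6
  No augmenting path remains.

Step 3: Verify this is maximum:
  Matching size 3 = min(|L|, |R|) = min(3, 3), which is an upper bound, so this matching is maximum.

Maximum matching: {(1,4), (2,5), (3,6)}
Size: 3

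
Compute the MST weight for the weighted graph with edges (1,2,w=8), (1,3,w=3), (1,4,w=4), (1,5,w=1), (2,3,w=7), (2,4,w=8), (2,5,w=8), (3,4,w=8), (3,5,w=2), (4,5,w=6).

Apply Kruskal's algorithm (sort edges by weight, add if no cycle):

Sorted edges by weight:
  (1,5) w=1
  (3,5) w=2
  (1,3) w=3
  (1,4) w=4
  (4,5) w=6
  (2,3) w=7
  (1,2) w=8
  (2,4) w=8
  (2,5) w=8
  (3,4) w=8

Add edge (1,5) w=1 -- no cycle. Running total: 1
Add edge (3,5) w=2 -- no cycle. Running total: 3
Skip edge (1,3) w=3 -- would create cycle
Add edge (1,4) w=4 -- no cycle. Running total: 7
Skip edge (4,5) w=6 -- would create cycle
Add edge (2,3) w=7 -- no cycle. Running total: 14

MST edges: (1,5,w=1), (3,5,w=2), (1,4,w=4), (2,3,w=7)
Total MST weight: 1 + 2 + 4 + 7 = 14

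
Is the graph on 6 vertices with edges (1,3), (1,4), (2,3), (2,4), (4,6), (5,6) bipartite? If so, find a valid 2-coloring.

Step 1: Attempt 2-coloring using BFS:
  Start at vertex 1, assign color 0
  Color vertex 3 with color 1 (neighbor of 1)
  Color vertex 4 with color 1 (neighbor of 1)
  Color vertex 2 with color 0 (neighbor of 3)
  Color vertex 6 with color 0 (neighbor of 4)
  Color vertex 5 with color 1 (neighbor of 6)

Step 2: 2-coloring succeeded. No conflicts found.
  Set A (color 0): {1, 2, 6}
  Set B (color 1): {3, 4, 5}

The graph is bipartite with partition {1, 2, 6}, {3, 4, 5}.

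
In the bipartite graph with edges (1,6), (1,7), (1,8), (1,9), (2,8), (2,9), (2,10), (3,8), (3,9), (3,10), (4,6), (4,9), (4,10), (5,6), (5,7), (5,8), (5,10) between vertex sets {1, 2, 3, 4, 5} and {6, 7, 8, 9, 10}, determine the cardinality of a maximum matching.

Step 1: List the neighbors of each left vertex:
  1: 6, 7, 8, 9
  2: 8, 9, 10
  3: 8, 9, 10
  4: 6, 9, 10
  5: 6, 7, 8, 10

Step 2: Greedily match left vertices, then look for augmenting paths:
  Match 1 -- 6
  Match 2 -- 8
  Match 3 -- 9
  Match 4 -- 10
  Match 5 -- 7
  No augmenting path remains.

Step 3: Verify this is maximum:
  Matching size 5 = min(|L|, |R|) = min(5, 5), which is an upper bound, so this matching is maximum.

Maximum matching: {(1,6), (2,8), (3,9), (4,10), (5,7)}
Size: 5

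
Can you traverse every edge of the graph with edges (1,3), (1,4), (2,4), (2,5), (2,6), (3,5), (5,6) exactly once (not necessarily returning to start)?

Step 1: Find the degree of each vertex:
  deg(1) = 2
  deg(2) = 3
  deg(3) = 2
  deg(4) = 2
  deg(5) = 3
  deg(6) = 2

Step 2: Count vertices with odd degree:
  Odd-degree vertices: 2, 5 (2 total)

Step 3: Apply Euler's theorem:
  - Eulerian circuit exists iff graph is connected and all vertices have even degree
  - Eulerian path exists iff graph is connected and has 0 or 2 odd-degree vertices

Graph is connected with exactly 2 odd-degree vertices (2, 5).
Eulerian path exists (starting and ending at the odd-degree vertices), but no Eulerian circuit.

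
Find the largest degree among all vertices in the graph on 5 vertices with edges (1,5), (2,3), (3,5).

Step 1: Count edges incident to each vertex:
  deg(1) = 1 (neighbors: 5)
  deg(2) = 1 (neighbors: 3)
  deg(3) = 2 (neighbors: 2, 5)
  deg(4) = 0 (neighbors: none)
  deg(5) = 2 (neighbors: 1, 3)

Step 2: Find maximum:
  max(1, 1, 2, 0, 2) = 2 (vertex 3)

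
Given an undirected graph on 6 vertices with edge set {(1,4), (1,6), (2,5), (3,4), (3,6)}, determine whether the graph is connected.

Step 1: Build adjacency list from edges:
  1: 4, 6
  2: 5
  3: 4, 6
  4: 1, 3
  5: 2
  6: 1, 3

Step 2: Run BFS/DFS from vertex 1:
  Visited: {1, 4, 6, 3}
  Reached 4 of 6 vertices

Step 3: Only 4 of 6 vertices reached. Graph is disconnected.
Connected components: {1, 3, 4, 6}, {2, 5}
Answer: No, the graph is not connected (2 components).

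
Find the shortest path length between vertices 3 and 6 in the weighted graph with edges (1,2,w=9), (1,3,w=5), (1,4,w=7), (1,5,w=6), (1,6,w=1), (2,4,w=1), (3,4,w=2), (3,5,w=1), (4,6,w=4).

Step 1: Build adjacency list with weights:
  1: 2(w=9), 3(w=5), 4(w=7), 5(w=6), 6(w=1)
  2: 1(w=9), 4(w=1)
  3: 1(w=5), 4(w=2), 5(w=1)
  4: 1(w=7), 2(w=1), 3(w=2), 6(w=4)
  5: 1(w=6), 3(w=1)
  6: 1(w=1), 4(w=4)

Step 2: Apply Dijkstra's algorithm from vertex 3:
  Visit vertex 3 (distance=0)
    Update dist[1] = 5
    Update dist[4] = 2
    Update dist[5] = 1
  Visit vertex 5 (distance=1)
  Visit vertex 4 (distance=2)
    Update dist[2] = 3
    Update dist[6] = 6
  Visit vertex 2 (distance=3)
  Visit vertex 1 (distance=5)
  Visit vertex 6 (distance=6)

Step 3: Shortest path: 3 -> 4 -> 6
Total weight: 2 + 4 = 6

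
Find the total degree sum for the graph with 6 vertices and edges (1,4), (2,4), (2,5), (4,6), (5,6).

Step 1: Count edges incident to each vertex:
  deg(1) = 1 (neighbors: 4)
  deg(2) = 2 (neighbors: 4, 5)
  deg(3) = 0 (neighbors: none)
  deg(4) = 3 (neighbors: 1, 2, 6)
  deg(5) = 2 (neighbors: 2, 6)
  deg(6) = 2 (neighbors: 4, 5)

Step 2: Sum all degrees:
  1 + 2 + 0 + 3 + 2 + 2 = 10

Verification: sum of degrees = 2 * |E| = 2 * 5 = 10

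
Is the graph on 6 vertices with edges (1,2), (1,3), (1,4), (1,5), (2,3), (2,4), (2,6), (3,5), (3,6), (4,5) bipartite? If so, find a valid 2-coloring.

Step 1: Attempt 2-coloring using BFS:
  Start at vertex 1, assign color 0
  Color vertex 2 with color 1 (neighbor of 1)
  Color vertex 3 with color 1 (neighbor of 1)
  Color vertex 4 with color 1 (neighbor of 1)
  Color vertex 5 with color 1 (neighbor of 1)

Step 2: Conflict found! Vertices 2 and 3 are adjacent but have the same color.
This means the graph contains an odd cycle.

The graph is NOT bipartite.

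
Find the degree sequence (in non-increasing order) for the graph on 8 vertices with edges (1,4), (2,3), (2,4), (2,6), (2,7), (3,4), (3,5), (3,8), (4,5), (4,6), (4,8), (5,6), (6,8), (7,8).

Step 1: Count edges incident to each vertex:
  deg(1) = 1 (neighbors: 4)
  deg(2) = 4 (neighbors: 3, 4, 6, 7)
  deg(3) = 4 (neighbors: 2, 4, 5, 8)
  deg(4) = 6 (neighbors: 1, 2, 3, 5, 6, 8)
  deg(5) = 3 (neighbors: 3, 4, 6)
  deg(6) = 4 (neighbors: 2, 4, 5, 8)
  deg(7) = 2 (neighbors: 2, 8)
  deg(8) = 4 (neighbors: 3, 4, 6, 7)

Step 2: Sort degrees in non-increasing order:
  Degrees: [1, 4, 4, 6, 3, 4, 2, 4] -> sorted: [6, 4, 4, 4, 4, 3, 2, 1]

Degree sequence: [6, 4, 4, 4, 4, 3, 2, 1]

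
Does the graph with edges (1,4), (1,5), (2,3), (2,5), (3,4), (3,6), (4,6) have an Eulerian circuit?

Step 1: Find the degree of each vertex:
  deg(1) = 2
  deg(2) = 2
  deg(3) = 3
  deg(4) = 3
  deg(5) = 2
  deg(6) = 2

Step 2: Count vertices with odd degree:
  Odd-degree vertices: 3, 4 (2 total)

Step 3: Apply Euler's theorem:
  - Eulerian circuit exists iff graph is connected and all vertices have even degree
  - Eulerian path exists iff graph is connected and has 0 or 2 odd-degree vertices

Graph is connected with exactly 2 odd-degree vertices (3, 4).
Eulerian path exists (starting and ending at the odd-degree vertices), but no Eulerian circuit.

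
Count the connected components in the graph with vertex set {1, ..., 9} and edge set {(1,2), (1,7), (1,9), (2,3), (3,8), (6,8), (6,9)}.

Step 1: Build adjacency list from edges:
  1: 2, 7, 9
  2: 1, 3
  3: 2, 8
  4: (none)
  5: (none)
  6: 8, 9
  7: 1
  8: 3, 6
  9: 1, 6

Step 2: Run BFS/DFS from vertex 1:
  Visited: {1, 2, 7, 9, 3, 6, 8}
  Reached 7 of 9 vertices

Step 3: Only 7 of 9 vertices reached. Graph is disconnected.
Connected components: {1, 2, 3, 6, 7, 8, 9}, {4}, {5}
Number of connected components: 3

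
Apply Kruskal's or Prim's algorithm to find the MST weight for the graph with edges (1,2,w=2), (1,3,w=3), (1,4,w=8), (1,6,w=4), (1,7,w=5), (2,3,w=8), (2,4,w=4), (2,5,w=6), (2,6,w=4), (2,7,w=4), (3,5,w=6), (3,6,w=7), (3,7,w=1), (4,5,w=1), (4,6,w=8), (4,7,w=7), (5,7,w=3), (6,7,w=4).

Apply Kruskal's algorithm (sort edges by weight, add if no cycle):

Sorted edges by weight:
  (3,7) w=1
  (4,5) w=1
  (1,2) w=2
  (1,3) w=3
  (5,7) w=3
  (1,6) w=4
  (2,4) w=4
  (2,6) w=4
  (2,7) w=4
  (6,7) w=4
  (1,7) w=5
  (2,5) w=6
  (3,5) w=6
  (3,6) w=7
  (4,7) w=7
  (1,4) w=8
  (2,3) w=8
  (4,6) w=8

Add edge (3,7) w=1 -- no cycle. Running total: 1
Add edge (4,5) w=1 -- no cycle. Running total: 2
Add edge (1,2) w=2 -- no cycle. Running total: 4
Add edge (1,3) w=3 -- no cycle. Running total: 7
Add edge (5,7) w=3 -- no cycle. Running total: 10
Add edge (1,6) w=4 -- no cycle. Running total: 14

MST edges: (3,7,w=1), (4,5,w=1), (1,2,w=2), (1,3,w=3), (5,7,w=3), (1,6,w=4)
Total MST weight: 1 + 1 + 2 + 3 + 3 + 4 = 14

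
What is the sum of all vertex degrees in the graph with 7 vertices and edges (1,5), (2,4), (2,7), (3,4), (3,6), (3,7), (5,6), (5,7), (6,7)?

Step 1: Count edges incident to each vertex:
  deg(1) = 1 (neighbors: 5)
  deg(2) = 2 (neighbors: 4, 7)
  deg(3) = 3 (neighbors: 4, 6, 7)
  deg(4) = 2 (neighbors: 2, 3)
  deg(5) = 3 (neighbors: 1, 6, 7)
  deg(6) = 3 (neighbors: 3, 5, 7)
  deg(7) = 4 (neighbors: 2, 3, 5, 6)

Step 2: Sum all degrees:
  1 + 2 + 3 + 2 + 3 + 3 + 4 = 18

Verification: sum of degrees = 2 * |E| = 2 * 9 = 18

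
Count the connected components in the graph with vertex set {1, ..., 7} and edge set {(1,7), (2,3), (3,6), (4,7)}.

Step 1: Build adjacency list from edges:
  1: 7
  2: 3
  3: 2, 6
  4: 7
  5: (none)
  6: 3
  7: 1, 4

Step 2: Run BFS/DFS from vertex 1:
  Visited: {1, 7, 4}
  Reached 3 of 7 vertices

Step 3: Only 3 of 7 vertices reached. Graph is disconnected.
Connected components: {1, 4, 7}, {2, 3, 6}, {5}
Number of connected components: 3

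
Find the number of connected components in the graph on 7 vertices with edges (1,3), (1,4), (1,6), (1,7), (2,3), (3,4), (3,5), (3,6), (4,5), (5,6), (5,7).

Step 1: Build adjacency list from edges:
  1: 3, 4, 6, 7
  2: 3
  3: 1, 2, 4, 5, 6
  4: 1, 3, 5
  5: 3, 4, 6, 7
  6: 1, 3, 5
  7: 1, 5

Step 2: Run BFS/DFS from vertex 1:
  Visited: {1, 3, 4, 6, 7, 2, 5}
  Reached 7 of 7 vertices

Step 3: All 7 vertices reached from vertex 1, so the graph is connected.
Number of connected components: 1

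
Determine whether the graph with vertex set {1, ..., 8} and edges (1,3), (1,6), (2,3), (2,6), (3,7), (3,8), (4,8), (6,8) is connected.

Step 1: Build adjacency list from edges:
  1: 3, 6
  2: 3, 6
  3: 1, 2, 7, 8
  4: 8
  5: (none)
  6: 1, 2, 8
  7: 3
  8: 3, 4, 6

Step 2: Run BFS/DFS from vertex 1:
  Visited: {1, 3, 6, 2, 7, 8, 4}
  Reached 7 of 8 vertices

Step 3: Only 7 of 8 vertices reached. Graph is disconnected.
Connected components: {1, 2, 3, 4, 6, 7, 8}, {5}
Answer: No, the graph is not connected (2 components).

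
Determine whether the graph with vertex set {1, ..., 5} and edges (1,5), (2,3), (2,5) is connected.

Step 1: Build adjacency list from edges:
  1: 5
  2: 3, 5
  3: 2
  4: (none)
  5: 1, 2

Step 2: Run BFS/DFS from vertex 1:
  Visited: {1, 5, 2, 3}
  Reached 4 of 5 vertices

Step 3: Only 4 of 5 vertices reached. Graph is disconnected.
Connected components: {1, 2, 3, 5}, {4}
Answer: No, the graph is not connected (2 components).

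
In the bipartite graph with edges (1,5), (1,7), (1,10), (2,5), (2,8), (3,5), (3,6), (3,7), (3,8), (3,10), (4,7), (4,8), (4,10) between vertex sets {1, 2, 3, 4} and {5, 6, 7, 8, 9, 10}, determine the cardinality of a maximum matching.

Step 1: List the neighbors of each left vertex:
  1: 5, 7, 10
  2: 5, 8
  3: 5, 6, 7, 8, 10
  4: 7, 8, 10

Step 2: Greedily match left vertices, then look for augmenting paths:
  Match 1 -- 5
  Match 2 -- 8
  Match 3 -- 6
  Match 4 -- 7
  No augmenting path remains.

Step 3: Verify this is maximum:
  Matching size 4 = min(|L|, |R|) = min(4, 6), which is an upper bound, so this matching is maximum.

Maximum matching: {(1,5), (2,8), (3,6), (4,7)}
Size: 4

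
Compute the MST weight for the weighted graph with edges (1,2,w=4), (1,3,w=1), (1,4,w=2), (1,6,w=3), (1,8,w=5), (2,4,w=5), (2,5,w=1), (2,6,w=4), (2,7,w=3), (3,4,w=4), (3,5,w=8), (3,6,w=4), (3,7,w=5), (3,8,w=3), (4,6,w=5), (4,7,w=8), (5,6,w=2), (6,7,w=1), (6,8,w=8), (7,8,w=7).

Apply Kruskal's algorithm (sort edges by weight, add if no cycle):

Sorted edges by weight:
  (1,3) w=1
  (2,5) w=1
  (6,7) w=1
  (1,4) w=2
  (5,6) w=2
  (1,6) w=3
  (2,7) w=3
  (3,8) w=3
  (1,2) w=4
  (2,6) w=4
  (3,4) w=4
  (3,6) w=4
  (1,8) w=5
  (2,4) w=5
  (3,7) w=5
  (4,6) w=5
  (7,8) w=7
  (3,5) w=8
  (4,7) w=8
  (6,8) w=8

Add edge (1,3) w=1 -- no cycle. Running total: 1
Add edge (2,5) w=1 -- no cycle. Running total: 2
Add edge (6,7) w=1 -- no cycle. Running total: 3
Add edge (1,4) w=2 -- no cycle. Running total: 5
Add edge (5,6) w=2 -- no cycle. Running total: 7
Add edge (1,6) w=3 -- no cycle. Running total: 10
Skip edge (2,7) w=3 -- would create cycle
Add edge (3,8) w=3 -- no cycle. Running total: 13

MST edges: (1,3,w=1), (2,5,w=1), (6,7,w=1), (1,4,w=2), (5,6,w=2), (1,6,w=3), (3,8,w=3)
Total MST weight: 1 + 1 + 1 + 2 + 2 + 3 + 3 = 13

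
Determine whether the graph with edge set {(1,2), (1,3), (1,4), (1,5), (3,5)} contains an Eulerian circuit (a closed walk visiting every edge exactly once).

Step 1: Find the degree of each vertex:
  deg(1) = 4
  deg(2) = 1
  deg(3) = 2
  deg(4) = 1
  deg(5) = 2

Step 2: Count vertices with odd degree:
  Odd-degree vertices: 2, 4 (2 total)

Step 3: Apply Euler's theorem:
  - Eulerian circuit exists iff graph is connected and all vertices have even degree
  - Eulerian path exists iff graph is connected and has 0 or 2 odd-degree vertices

Graph is connected with exactly 2 odd-degree vertices (2, 4).
Eulerian path exists (starting and ending at the odd-degree vertices), but no Eulerian circuit.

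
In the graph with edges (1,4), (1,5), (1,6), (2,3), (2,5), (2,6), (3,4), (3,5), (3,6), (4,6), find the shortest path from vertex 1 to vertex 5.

Step 1: Build adjacency list:
  1: 4, 5, 6
  2: 3, 5, 6
  3: 2, 4, 5, 6
  4: 1, 3, 6
  5: 1, 2, 3
  6: 1, 2, 3, 4

Step 2: BFS from vertex 1 to find shortest path to 5:
  vertex 4 reached at distance 1
  vertex 5 reached at distance 1

Step 3: Shortest path: 1 -> 5
Path length: 1 edge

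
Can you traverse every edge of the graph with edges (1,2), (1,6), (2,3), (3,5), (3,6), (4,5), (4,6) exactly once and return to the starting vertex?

Step 1: Find the degree of each vertex:
  deg(1) = 2
  deg(2) = 2
  deg(3) = 3
  deg(4) = 2
  deg(5) = 2
  deg(6) = 3

Step 2: Count vertices with odd degree:
  Odd-degree vertices: 3, 6 (2 total)

Step 3: Apply Euler's theorem:
  - Eulerian circuit exists iff graph is connected and all vertices have even degree
  - Eulerian path exists iff graph is connected and has 0 or 2 odd-degree vertices

Graph is connected with exactly 2 odd-degree vertices (3, 6).
Eulerian path exists (starting and ending at the odd-degree vertices), but no Eulerian circuit.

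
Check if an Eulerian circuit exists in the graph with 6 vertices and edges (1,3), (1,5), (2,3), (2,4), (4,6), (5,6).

Step 1: Find the degree of each vertex:
  deg(1) = 2
  deg(2) = 2
  deg(3) = 2
  deg(4) = 2
  deg(5) = 2
  deg(6) = 2

Step 2: Count vertices with odd degree:
  All vertices have even degree (0 odd-degree vertices)

Step 3: Apply Euler's theorem:
  - Eulerian circuit exists iff graph is connected and all vertices have even degree
  - Eulerian path exists iff graph is connected and has 0 or 2 odd-degree vertices

Graph is connected with 0 odd-degree vertices.
Both Eulerian circuit and Eulerian path exist.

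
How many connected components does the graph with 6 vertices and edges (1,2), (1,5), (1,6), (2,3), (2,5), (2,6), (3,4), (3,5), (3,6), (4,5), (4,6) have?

Step 1: Build adjacency list from edges:
  1: 2, 5, 6
  2: 1, 3, 5, 6
  3: 2, 4, 5, 6
  4: 3, 5, 6
  5: 1, 2, 3, 4
  6: 1, 2, 3, 4

Step 2: Run BFS/DFS from vertex 1:
  Visited: {1, 2, 5, 6, 3, 4}
  Reached 6 of 6 vertices

Step 3: All 6 vertices reached from vertex 1, so the graph is connected.
Number of connected components: 1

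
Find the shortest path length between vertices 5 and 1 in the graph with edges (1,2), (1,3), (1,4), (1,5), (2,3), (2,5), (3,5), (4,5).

Step 1: Build adjacency list:
  1: 2, 3, 4, 5
  2: 1, 3, 5
  3: 1, 2, 5
  4: 1, 5
  5: 1, 2, 3, 4

Step 2: BFS from vertex 5 to find shortest path to 1:
  vertex 1 reached at distance 1

Step 3: Shortest path: 5 -> 1
Path length: 1 edge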